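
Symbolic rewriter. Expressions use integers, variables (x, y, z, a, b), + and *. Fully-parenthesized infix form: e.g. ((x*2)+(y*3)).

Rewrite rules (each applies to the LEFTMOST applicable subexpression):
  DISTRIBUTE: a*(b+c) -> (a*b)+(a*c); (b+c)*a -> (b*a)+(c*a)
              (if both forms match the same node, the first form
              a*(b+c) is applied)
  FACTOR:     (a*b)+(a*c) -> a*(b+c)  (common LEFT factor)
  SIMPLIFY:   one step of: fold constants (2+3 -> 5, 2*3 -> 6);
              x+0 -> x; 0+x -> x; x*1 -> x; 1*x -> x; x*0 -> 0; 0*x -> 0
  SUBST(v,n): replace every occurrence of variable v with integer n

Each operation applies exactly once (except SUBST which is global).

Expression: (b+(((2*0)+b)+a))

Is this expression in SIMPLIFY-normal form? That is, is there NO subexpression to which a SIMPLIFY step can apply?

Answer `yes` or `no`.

Answer: no

Derivation:
Expression: (b+(((2*0)+b)+a))
Scanning for simplifiable subexpressions (pre-order)...
  at root: (b+(((2*0)+b)+a)) (not simplifiable)
  at R: (((2*0)+b)+a) (not simplifiable)
  at RL: ((2*0)+b) (not simplifiable)
  at RLL: (2*0) (SIMPLIFIABLE)
Found simplifiable subexpr at path RLL: (2*0)
One SIMPLIFY step would give: (b+((0+b)+a))
-> NOT in normal form.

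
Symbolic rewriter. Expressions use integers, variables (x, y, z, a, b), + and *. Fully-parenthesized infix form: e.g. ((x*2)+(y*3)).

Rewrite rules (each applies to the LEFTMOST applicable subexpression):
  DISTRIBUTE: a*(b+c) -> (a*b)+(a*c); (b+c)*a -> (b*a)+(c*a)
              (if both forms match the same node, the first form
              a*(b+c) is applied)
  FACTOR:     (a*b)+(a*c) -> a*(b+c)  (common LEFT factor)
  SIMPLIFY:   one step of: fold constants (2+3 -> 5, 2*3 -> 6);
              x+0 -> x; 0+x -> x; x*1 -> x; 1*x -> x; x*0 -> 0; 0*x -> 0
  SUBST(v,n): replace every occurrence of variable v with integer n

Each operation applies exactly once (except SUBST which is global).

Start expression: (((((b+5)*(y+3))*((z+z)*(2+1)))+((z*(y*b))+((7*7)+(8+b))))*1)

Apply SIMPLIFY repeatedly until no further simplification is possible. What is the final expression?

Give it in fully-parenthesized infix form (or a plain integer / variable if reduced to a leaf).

Answer: ((((b+5)*(y+3))*((z+z)*3))+((z*(y*b))+(49+(8+b))))

Derivation:
Start: (((((b+5)*(y+3))*((z+z)*(2+1)))+((z*(y*b))+((7*7)+(8+b))))*1)
Step 1: at root: (((((b+5)*(y+3))*((z+z)*(2+1)))+((z*(y*b))+((7*7)+(8+b))))*1) -> ((((b+5)*(y+3))*((z+z)*(2+1)))+((z*(y*b))+((7*7)+(8+b)))); overall: (((((b+5)*(y+3))*((z+z)*(2+1)))+((z*(y*b))+((7*7)+(8+b))))*1) -> ((((b+5)*(y+3))*((z+z)*(2+1)))+((z*(y*b))+((7*7)+(8+b))))
Step 2: at LRR: (2+1) -> 3; overall: ((((b+5)*(y+3))*((z+z)*(2+1)))+((z*(y*b))+((7*7)+(8+b)))) -> ((((b+5)*(y+3))*((z+z)*3))+((z*(y*b))+((7*7)+(8+b))))
Step 3: at RRL: (7*7) -> 49; overall: ((((b+5)*(y+3))*((z+z)*3))+((z*(y*b))+((7*7)+(8+b)))) -> ((((b+5)*(y+3))*((z+z)*3))+((z*(y*b))+(49+(8+b))))
Fixed point: ((((b+5)*(y+3))*((z+z)*3))+((z*(y*b))+(49+(8+b))))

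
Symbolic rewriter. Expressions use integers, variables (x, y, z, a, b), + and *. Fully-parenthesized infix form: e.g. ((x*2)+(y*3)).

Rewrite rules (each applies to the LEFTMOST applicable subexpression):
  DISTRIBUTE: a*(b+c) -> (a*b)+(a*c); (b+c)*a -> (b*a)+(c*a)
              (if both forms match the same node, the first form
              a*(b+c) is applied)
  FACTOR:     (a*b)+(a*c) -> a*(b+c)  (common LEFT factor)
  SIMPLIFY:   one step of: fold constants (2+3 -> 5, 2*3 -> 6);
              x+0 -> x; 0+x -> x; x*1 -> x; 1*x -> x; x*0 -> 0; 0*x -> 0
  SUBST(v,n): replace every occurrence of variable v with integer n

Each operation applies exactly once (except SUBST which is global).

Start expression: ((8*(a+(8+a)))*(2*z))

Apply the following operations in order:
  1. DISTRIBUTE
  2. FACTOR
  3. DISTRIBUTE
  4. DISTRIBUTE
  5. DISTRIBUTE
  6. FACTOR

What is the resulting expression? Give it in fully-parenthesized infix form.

Start: ((8*(a+(8+a)))*(2*z))
Apply DISTRIBUTE at L (target: (8*(a+(8+a)))): ((8*(a+(8+a)))*(2*z)) -> (((8*a)+(8*(8+a)))*(2*z))
Apply FACTOR at L (target: ((8*a)+(8*(8+a)))): (((8*a)+(8*(8+a)))*(2*z)) -> ((8*(a+(8+a)))*(2*z))
Apply DISTRIBUTE at L (target: (8*(a+(8+a)))): ((8*(a+(8+a)))*(2*z)) -> (((8*a)+(8*(8+a)))*(2*z))
Apply DISTRIBUTE at root (target: (((8*a)+(8*(8+a)))*(2*z))): (((8*a)+(8*(8+a)))*(2*z)) -> (((8*a)*(2*z))+((8*(8+a))*(2*z)))
Apply DISTRIBUTE at RL (target: (8*(8+a))): (((8*a)*(2*z))+((8*(8+a))*(2*z))) -> (((8*a)*(2*z))+(((8*8)+(8*a))*(2*z)))
Apply FACTOR at RL (target: ((8*8)+(8*a))): (((8*a)*(2*z))+(((8*8)+(8*a))*(2*z))) -> (((8*a)*(2*z))+((8*(8+a))*(2*z)))

Answer: (((8*a)*(2*z))+((8*(8+a))*(2*z)))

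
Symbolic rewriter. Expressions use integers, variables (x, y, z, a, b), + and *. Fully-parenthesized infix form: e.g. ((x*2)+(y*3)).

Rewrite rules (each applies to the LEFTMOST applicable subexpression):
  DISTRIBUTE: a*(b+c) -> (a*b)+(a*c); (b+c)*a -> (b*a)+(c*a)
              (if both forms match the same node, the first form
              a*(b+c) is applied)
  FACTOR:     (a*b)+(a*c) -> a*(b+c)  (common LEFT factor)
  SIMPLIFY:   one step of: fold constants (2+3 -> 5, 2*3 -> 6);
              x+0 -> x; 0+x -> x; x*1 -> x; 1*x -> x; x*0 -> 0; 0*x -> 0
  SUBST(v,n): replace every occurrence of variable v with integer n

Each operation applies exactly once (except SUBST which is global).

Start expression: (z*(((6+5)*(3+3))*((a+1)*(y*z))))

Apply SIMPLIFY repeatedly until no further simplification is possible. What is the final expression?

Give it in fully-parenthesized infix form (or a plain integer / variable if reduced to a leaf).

Start: (z*(((6+5)*(3+3))*((a+1)*(y*z))))
Step 1: at RLL: (6+5) -> 11; overall: (z*(((6+5)*(3+3))*((a+1)*(y*z)))) -> (z*((11*(3+3))*((a+1)*(y*z))))
Step 2: at RLR: (3+3) -> 6; overall: (z*((11*(3+3))*((a+1)*(y*z)))) -> (z*((11*6)*((a+1)*(y*z))))
Step 3: at RL: (11*6) -> 66; overall: (z*((11*6)*((a+1)*(y*z)))) -> (z*(66*((a+1)*(y*z))))
Fixed point: (z*(66*((a+1)*(y*z))))

Answer: (z*(66*((a+1)*(y*z))))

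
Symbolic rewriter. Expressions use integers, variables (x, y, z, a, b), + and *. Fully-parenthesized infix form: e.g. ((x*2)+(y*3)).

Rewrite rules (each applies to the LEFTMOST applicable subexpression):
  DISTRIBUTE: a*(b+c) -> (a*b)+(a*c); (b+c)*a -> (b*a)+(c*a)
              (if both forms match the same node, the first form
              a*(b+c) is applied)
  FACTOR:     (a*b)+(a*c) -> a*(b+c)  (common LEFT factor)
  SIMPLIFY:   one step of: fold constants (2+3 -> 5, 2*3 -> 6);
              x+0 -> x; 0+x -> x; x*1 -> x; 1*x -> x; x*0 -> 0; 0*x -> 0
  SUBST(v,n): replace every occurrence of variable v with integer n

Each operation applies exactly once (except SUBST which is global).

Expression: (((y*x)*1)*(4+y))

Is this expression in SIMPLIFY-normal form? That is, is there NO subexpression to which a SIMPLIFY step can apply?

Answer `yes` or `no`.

Answer: no

Derivation:
Expression: (((y*x)*1)*(4+y))
Scanning for simplifiable subexpressions (pre-order)...
  at root: (((y*x)*1)*(4+y)) (not simplifiable)
  at L: ((y*x)*1) (SIMPLIFIABLE)
  at LL: (y*x) (not simplifiable)
  at R: (4+y) (not simplifiable)
Found simplifiable subexpr at path L: ((y*x)*1)
One SIMPLIFY step would give: ((y*x)*(4+y))
-> NOT in normal form.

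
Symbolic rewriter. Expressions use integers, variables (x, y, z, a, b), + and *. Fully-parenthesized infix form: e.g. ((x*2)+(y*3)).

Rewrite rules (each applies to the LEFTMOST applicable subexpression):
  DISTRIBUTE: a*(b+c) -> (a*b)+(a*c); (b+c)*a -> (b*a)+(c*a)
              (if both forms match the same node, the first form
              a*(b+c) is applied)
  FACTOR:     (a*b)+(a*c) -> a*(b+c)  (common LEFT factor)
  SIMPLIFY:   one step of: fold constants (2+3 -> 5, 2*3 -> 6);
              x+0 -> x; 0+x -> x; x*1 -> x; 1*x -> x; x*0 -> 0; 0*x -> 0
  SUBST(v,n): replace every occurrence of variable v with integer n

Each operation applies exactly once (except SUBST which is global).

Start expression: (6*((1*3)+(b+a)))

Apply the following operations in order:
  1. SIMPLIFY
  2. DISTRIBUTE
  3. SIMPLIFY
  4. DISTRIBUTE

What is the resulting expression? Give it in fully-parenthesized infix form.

Start: (6*((1*3)+(b+a)))
Apply SIMPLIFY at RL (target: (1*3)): (6*((1*3)+(b+a))) -> (6*(3+(b+a)))
Apply DISTRIBUTE at root (target: (6*(3+(b+a)))): (6*(3+(b+a))) -> ((6*3)+(6*(b+a)))
Apply SIMPLIFY at L (target: (6*3)): ((6*3)+(6*(b+a))) -> (18+(6*(b+a)))
Apply DISTRIBUTE at R (target: (6*(b+a))): (18+(6*(b+a))) -> (18+((6*b)+(6*a)))

Answer: (18+((6*b)+(6*a)))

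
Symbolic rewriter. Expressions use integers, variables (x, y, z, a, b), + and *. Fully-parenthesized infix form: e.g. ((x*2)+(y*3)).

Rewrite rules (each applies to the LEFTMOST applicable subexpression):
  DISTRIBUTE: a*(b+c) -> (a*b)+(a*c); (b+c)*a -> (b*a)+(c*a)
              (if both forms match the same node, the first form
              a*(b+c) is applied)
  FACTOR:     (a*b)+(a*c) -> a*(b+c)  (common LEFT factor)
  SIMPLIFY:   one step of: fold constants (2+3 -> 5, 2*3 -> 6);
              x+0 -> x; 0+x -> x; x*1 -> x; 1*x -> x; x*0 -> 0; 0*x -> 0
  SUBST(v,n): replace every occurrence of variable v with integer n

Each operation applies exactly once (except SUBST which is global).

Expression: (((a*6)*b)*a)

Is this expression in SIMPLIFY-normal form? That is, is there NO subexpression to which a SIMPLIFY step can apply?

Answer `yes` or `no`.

Answer: yes

Derivation:
Expression: (((a*6)*b)*a)
Scanning for simplifiable subexpressions (pre-order)...
  at root: (((a*6)*b)*a) (not simplifiable)
  at L: ((a*6)*b) (not simplifiable)
  at LL: (a*6) (not simplifiable)
Result: no simplifiable subexpression found -> normal form.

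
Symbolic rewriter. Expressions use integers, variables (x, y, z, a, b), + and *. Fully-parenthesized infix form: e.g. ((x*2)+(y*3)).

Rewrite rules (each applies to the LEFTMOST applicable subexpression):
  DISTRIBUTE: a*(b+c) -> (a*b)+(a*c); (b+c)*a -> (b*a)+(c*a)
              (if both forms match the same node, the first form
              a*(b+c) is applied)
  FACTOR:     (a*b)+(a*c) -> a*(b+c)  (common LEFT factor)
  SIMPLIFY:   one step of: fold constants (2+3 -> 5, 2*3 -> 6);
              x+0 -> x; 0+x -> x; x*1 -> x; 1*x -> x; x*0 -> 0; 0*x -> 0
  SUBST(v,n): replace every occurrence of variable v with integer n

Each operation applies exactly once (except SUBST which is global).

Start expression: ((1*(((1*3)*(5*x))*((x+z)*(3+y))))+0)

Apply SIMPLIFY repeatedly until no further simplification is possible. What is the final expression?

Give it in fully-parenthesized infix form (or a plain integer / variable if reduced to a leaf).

Start: ((1*(((1*3)*(5*x))*((x+z)*(3+y))))+0)
Step 1: at root: ((1*(((1*3)*(5*x))*((x+z)*(3+y))))+0) -> (1*(((1*3)*(5*x))*((x+z)*(3+y)))); overall: ((1*(((1*3)*(5*x))*((x+z)*(3+y))))+0) -> (1*(((1*3)*(5*x))*((x+z)*(3+y))))
Step 2: at root: (1*(((1*3)*(5*x))*((x+z)*(3+y)))) -> (((1*3)*(5*x))*((x+z)*(3+y))); overall: (1*(((1*3)*(5*x))*((x+z)*(3+y)))) -> (((1*3)*(5*x))*((x+z)*(3+y)))
Step 3: at LL: (1*3) -> 3; overall: (((1*3)*(5*x))*((x+z)*(3+y))) -> ((3*(5*x))*((x+z)*(3+y)))
Fixed point: ((3*(5*x))*((x+z)*(3+y)))

Answer: ((3*(5*x))*((x+z)*(3+y)))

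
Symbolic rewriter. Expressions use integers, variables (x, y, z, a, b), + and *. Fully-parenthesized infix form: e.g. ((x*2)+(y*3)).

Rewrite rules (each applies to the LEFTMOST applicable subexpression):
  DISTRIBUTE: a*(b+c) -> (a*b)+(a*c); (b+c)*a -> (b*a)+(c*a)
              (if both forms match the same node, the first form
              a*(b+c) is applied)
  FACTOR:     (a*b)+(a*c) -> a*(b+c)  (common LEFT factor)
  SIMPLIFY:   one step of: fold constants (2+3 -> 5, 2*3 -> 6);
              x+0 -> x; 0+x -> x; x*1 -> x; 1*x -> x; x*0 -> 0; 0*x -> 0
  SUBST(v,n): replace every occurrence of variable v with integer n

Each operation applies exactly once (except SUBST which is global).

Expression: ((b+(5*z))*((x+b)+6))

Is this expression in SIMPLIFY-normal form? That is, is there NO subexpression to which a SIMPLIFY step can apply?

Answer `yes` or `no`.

Answer: yes

Derivation:
Expression: ((b+(5*z))*((x+b)+6))
Scanning for simplifiable subexpressions (pre-order)...
  at root: ((b+(5*z))*((x+b)+6)) (not simplifiable)
  at L: (b+(5*z)) (not simplifiable)
  at LR: (5*z) (not simplifiable)
  at R: ((x+b)+6) (not simplifiable)
  at RL: (x+b) (not simplifiable)
Result: no simplifiable subexpression found -> normal form.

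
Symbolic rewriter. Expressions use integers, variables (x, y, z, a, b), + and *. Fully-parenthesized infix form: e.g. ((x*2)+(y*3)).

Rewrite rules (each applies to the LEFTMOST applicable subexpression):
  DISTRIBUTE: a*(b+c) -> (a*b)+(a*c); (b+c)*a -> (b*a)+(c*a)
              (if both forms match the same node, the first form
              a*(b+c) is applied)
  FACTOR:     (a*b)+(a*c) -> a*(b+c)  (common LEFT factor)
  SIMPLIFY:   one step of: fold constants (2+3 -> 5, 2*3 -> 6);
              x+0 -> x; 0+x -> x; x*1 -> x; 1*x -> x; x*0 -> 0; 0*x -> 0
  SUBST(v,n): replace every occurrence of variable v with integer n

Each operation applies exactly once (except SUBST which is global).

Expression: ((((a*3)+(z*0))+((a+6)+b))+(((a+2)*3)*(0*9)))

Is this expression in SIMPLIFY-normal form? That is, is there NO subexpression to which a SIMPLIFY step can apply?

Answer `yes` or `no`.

Expression: ((((a*3)+(z*0))+((a+6)+b))+(((a+2)*3)*(0*9)))
Scanning for simplifiable subexpressions (pre-order)...
  at root: ((((a*3)+(z*0))+((a+6)+b))+(((a+2)*3)*(0*9))) (not simplifiable)
  at L: (((a*3)+(z*0))+((a+6)+b)) (not simplifiable)
  at LL: ((a*3)+(z*0)) (not simplifiable)
  at LLL: (a*3) (not simplifiable)
  at LLR: (z*0) (SIMPLIFIABLE)
  at LR: ((a+6)+b) (not simplifiable)
  at LRL: (a+6) (not simplifiable)
  at R: (((a+2)*3)*(0*9)) (not simplifiable)
  at RL: ((a+2)*3) (not simplifiable)
  at RLL: (a+2) (not simplifiable)
  at RR: (0*9) (SIMPLIFIABLE)
Found simplifiable subexpr at path LLR: (z*0)
One SIMPLIFY step would give: ((((a*3)+0)+((a+6)+b))+(((a+2)*3)*(0*9)))
-> NOT in normal form.

Answer: no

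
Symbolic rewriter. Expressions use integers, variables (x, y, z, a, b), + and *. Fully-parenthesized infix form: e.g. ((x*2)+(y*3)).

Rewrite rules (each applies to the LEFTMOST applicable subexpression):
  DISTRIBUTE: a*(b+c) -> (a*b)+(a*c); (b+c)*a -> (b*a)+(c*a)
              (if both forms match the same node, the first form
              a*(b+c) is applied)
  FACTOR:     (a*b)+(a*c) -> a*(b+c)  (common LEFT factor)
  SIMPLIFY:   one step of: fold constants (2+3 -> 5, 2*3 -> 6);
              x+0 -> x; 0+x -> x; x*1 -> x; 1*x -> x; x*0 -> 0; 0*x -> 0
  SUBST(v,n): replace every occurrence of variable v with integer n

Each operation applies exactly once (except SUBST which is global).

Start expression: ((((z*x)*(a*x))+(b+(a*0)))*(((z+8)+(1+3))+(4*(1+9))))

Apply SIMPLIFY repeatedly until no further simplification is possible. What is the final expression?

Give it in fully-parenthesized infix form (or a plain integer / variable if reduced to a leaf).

Start: ((((z*x)*(a*x))+(b+(a*0)))*(((z+8)+(1+3))+(4*(1+9))))
Step 1: at LRR: (a*0) -> 0; overall: ((((z*x)*(a*x))+(b+(a*0)))*(((z+8)+(1+3))+(4*(1+9)))) -> ((((z*x)*(a*x))+(b+0))*(((z+8)+(1+3))+(4*(1+9))))
Step 2: at LR: (b+0) -> b; overall: ((((z*x)*(a*x))+(b+0))*(((z+8)+(1+3))+(4*(1+9)))) -> ((((z*x)*(a*x))+b)*(((z+8)+(1+3))+(4*(1+9))))
Step 3: at RLR: (1+3) -> 4; overall: ((((z*x)*(a*x))+b)*(((z+8)+(1+3))+(4*(1+9)))) -> ((((z*x)*(a*x))+b)*(((z+8)+4)+(4*(1+9))))
Step 4: at RRR: (1+9) -> 10; overall: ((((z*x)*(a*x))+b)*(((z+8)+4)+(4*(1+9)))) -> ((((z*x)*(a*x))+b)*(((z+8)+4)+(4*10)))
Step 5: at RR: (4*10) -> 40; overall: ((((z*x)*(a*x))+b)*(((z+8)+4)+(4*10))) -> ((((z*x)*(a*x))+b)*(((z+8)+4)+40))
Fixed point: ((((z*x)*(a*x))+b)*(((z+8)+4)+40))

Answer: ((((z*x)*(a*x))+b)*(((z+8)+4)+40))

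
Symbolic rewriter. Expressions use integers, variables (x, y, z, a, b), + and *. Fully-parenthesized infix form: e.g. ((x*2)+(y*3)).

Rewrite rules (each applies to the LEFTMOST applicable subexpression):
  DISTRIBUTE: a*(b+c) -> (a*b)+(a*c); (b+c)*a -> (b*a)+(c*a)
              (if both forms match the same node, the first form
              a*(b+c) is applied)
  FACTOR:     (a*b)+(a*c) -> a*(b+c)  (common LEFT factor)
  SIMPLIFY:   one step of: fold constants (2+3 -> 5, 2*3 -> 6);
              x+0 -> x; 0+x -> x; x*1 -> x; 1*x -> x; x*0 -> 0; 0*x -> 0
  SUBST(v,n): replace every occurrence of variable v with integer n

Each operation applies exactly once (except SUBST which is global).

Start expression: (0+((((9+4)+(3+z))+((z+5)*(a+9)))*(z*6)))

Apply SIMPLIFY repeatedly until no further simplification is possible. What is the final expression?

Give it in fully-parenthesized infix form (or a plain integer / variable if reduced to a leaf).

Answer: (((13+(3+z))+((z+5)*(a+9)))*(z*6))

Derivation:
Start: (0+((((9+4)+(3+z))+((z+5)*(a+9)))*(z*6)))
Step 1: at root: (0+((((9+4)+(3+z))+((z+5)*(a+9)))*(z*6))) -> ((((9+4)+(3+z))+((z+5)*(a+9)))*(z*6)); overall: (0+((((9+4)+(3+z))+((z+5)*(a+9)))*(z*6))) -> ((((9+4)+(3+z))+((z+5)*(a+9)))*(z*6))
Step 2: at LLL: (9+4) -> 13; overall: ((((9+4)+(3+z))+((z+5)*(a+9)))*(z*6)) -> (((13+(3+z))+((z+5)*(a+9)))*(z*6))
Fixed point: (((13+(3+z))+((z+5)*(a+9)))*(z*6))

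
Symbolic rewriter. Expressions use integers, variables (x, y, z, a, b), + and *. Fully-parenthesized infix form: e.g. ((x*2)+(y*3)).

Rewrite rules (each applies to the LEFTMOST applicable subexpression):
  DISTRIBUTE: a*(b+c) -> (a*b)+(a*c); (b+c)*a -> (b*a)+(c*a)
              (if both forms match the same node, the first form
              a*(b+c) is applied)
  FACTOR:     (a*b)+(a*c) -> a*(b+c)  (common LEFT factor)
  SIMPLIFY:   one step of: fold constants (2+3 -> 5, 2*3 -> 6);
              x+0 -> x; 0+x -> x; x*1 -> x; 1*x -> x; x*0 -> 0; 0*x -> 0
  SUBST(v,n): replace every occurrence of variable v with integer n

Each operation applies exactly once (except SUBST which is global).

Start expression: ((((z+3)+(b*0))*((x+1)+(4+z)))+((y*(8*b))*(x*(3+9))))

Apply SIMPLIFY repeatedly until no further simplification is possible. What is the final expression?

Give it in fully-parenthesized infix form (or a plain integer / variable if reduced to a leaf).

Answer: (((z+3)*((x+1)+(4+z)))+((y*(8*b))*(x*12)))

Derivation:
Start: ((((z+3)+(b*0))*((x+1)+(4+z)))+((y*(8*b))*(x*(3+9))))
Step 1: at LLR: (b*0) -> 0; overall: ((((z+3)+(b*0))*((x+1)+(4+z)))+((y*(8*b))*(x*(3+9)))) -> ((((z+3)+0)*((x+1)+(4+z)))+((y*(8*b))*(x*(3+9))))
Step 2: at LL: ((z+3)+0) -> (z+3); overall: ((((z+3)+0)*((x+1)+(4+z)))+((y*(8*b))*(x*(3+9)))) -> (((z+3)*((x+1)+(4+z)))+((y*(8*b))*(x*(3+9))))
Step 3: at RRR: (3+9) -> 12; overall: (((z+3)*((x+1)+(4+z)))+((y*(8*b))*(x*(3+9)))) -> (((z+3)*((x+1)+(4+z)))+((y*(8*b))*(x*12)))
Fixed point: (((z+3)*((x+1)+(4+z)))+((y*(8*b))*(x*12)))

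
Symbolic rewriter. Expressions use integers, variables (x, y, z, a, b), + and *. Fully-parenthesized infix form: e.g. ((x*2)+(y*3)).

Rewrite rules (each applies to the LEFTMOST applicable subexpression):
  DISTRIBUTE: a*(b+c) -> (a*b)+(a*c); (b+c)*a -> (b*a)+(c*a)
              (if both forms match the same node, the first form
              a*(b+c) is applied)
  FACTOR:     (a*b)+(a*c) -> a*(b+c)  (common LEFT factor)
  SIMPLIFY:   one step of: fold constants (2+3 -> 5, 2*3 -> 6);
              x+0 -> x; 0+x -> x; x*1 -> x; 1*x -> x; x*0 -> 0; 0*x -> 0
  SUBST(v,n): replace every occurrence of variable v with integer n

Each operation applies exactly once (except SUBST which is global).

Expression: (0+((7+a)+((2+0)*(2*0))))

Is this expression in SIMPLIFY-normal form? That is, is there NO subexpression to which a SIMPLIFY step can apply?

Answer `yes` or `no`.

Answer: no

Derivation:
Expression: (0+((7+a)+((2+0)*(2*0))))
Scanning for simplifiable subexpressions (pre-order)...
  at root: (0+((7+a)+((2+0)*(2*0)))) (SIMPLIFIABLE)
  at R: ((7+a)+((2+0)*(2*0))) (not simplifiable)
  at RL: (7+a) (not simplifiable)
  at RR: ((2+0)*(2*0)) (not simplifiable)
  at RRL: (2+0) (SIMPLIFIABLE)
  at RRR: (2*0) (SIMPLIFIABLE)
Found simplifiable subexpr at path root: (0+((7+a)+((2+0)*(2*0))))
One SIMPLIFY step would give: ((7+a)+((2+0)*(2*0)))
-> NOT in normal form.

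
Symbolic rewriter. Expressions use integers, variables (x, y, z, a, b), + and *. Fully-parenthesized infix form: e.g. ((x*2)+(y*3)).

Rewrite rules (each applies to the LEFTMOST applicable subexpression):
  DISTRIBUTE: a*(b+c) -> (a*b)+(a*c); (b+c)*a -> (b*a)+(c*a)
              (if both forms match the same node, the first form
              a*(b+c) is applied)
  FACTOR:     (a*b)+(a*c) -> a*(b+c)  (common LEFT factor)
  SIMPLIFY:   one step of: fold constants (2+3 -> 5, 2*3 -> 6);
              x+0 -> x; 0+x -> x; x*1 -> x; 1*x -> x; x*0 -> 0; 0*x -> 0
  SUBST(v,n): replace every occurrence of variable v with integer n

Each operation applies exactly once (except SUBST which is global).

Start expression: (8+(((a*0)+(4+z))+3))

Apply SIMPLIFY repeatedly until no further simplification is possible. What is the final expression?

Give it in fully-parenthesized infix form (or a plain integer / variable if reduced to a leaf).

Answer: (8+((4+z)+3))

Derivation:
Start: (8+(((a*0)+(4+z))+3))
Step 1: at RLL: (a*0) -> 0; overall: (8+(((a*0)+(4+z))+3)) -> (8+((0+(4+z))+3))
Step 2: at RL: (0+(4+z)) -> (4+z); overall: (8+((0+(4+z))+3)) -> (8+((4+z)+3))
Fixed point: (8+((4+z)+3))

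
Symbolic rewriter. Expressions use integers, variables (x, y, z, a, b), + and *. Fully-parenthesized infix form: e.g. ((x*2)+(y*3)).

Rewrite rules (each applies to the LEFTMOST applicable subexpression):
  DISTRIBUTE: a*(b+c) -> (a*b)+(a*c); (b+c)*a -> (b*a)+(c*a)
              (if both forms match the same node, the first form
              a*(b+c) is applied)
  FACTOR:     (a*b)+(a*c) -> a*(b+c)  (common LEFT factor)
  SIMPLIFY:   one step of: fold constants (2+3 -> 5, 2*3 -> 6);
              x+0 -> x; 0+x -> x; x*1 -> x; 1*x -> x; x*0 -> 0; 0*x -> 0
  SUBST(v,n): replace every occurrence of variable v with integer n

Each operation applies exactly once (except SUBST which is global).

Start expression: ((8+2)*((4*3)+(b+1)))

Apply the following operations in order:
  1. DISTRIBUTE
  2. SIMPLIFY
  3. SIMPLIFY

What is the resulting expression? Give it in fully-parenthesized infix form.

Start: ((8+2)*((4*3)+(b+1)))
Apply DISTRIBUTE at root (target: ((8+2)*((4*3)+(b+1)))): ((8+2)*((4*3)+(b+1))) -> (((8+2)*(4*3))+((8+2)*(b+1)))
Apply SIMPLIFY at LL (target: (8+2)): (((8+2)*(4*3))+((8+2)*(b+1))) -> ((10*(4*3))+((8+2)*(b+1)))
Apply SIMPLIFY at LR (target: (4*3)): ((10*(4*3))+((8+2)*(b+1))) -> ((10*12)+((8+2)*(b+1)))

Answer: ((10*12)+((8+2)*(b+1)))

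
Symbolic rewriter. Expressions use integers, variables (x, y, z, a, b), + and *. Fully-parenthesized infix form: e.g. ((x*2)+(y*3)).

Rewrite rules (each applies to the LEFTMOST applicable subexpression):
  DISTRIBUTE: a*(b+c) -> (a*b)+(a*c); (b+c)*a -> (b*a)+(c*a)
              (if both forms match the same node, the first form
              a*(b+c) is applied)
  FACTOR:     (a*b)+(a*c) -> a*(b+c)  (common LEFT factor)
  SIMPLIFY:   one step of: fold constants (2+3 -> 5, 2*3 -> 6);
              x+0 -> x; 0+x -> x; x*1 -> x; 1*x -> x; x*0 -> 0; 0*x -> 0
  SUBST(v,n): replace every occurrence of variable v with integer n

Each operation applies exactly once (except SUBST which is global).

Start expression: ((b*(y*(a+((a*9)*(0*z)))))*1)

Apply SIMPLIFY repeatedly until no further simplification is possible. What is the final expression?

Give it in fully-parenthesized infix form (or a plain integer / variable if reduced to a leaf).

Start: ((b*(y*(a+((a*9)*(0*z)))))*1)
Step 1: at root: ((b*(y*(a+((a*9)*(0*z)))))*1) -> (b*(y*(a+((a*9)*(0*z))))); overall: ((b*(y*(a+((a*9)*(0*z)))))*1) -> (b*(y*(a+((a*9)*(0*z)))))
Step 2: at RRRR: (0*z) -> 0; overall: (b*(y*(a+((a*9)*(0*z))))) -> (b*(y*(a+((a*9)*0))))
Step 3: at RRR: ((a*9)*0) -> 0; overall: (b*(y*(a+((a*9)*0)))) -> (b*(y*(a+0)))
Step 4: at RR: (a+0) -> a; overall: (b*(y*(a+0))) -> (b*(y*a))
Fixed point: (b*(y*a))

Answer: (b*(y*a))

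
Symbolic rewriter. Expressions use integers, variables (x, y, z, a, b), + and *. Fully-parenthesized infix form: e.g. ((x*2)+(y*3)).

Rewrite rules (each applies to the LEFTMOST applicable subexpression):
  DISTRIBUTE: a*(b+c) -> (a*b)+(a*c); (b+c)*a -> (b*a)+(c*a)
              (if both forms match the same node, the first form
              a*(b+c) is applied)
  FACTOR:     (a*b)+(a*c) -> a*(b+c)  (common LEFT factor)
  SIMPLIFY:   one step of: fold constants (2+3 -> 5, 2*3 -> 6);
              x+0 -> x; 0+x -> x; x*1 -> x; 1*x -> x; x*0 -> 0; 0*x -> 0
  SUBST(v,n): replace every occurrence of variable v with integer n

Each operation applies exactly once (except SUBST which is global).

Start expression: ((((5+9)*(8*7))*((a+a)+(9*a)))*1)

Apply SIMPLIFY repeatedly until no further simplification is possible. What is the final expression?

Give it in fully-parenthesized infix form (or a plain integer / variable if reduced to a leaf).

Start: ((((5+9)*(8*7))*((a+a)+(9*a)))*1)
Step 1: at root: ((((5+9)*(8*7))*((a+a)+(9*a)))*1) -> (((5+9)*(8*7))*((a+a)+(9*a))); overall: ((((5+9)*(8*7))*((a+a)+(9*a)))*1) -> (((5+9)*(8*7))*((a+a)+(9*a)))
Step 2: at LL: (5+9) -> 14; overall: (((5+9)*(8*7))*((a+a)+(9*a))) -> ((14*(8*7))*((a+a)+(9*a)))
Step 3: at LR: (8*7) -> 56; overall: ((14*(8*7))*((a+a)+(9*a))) -> ((14*56)*((a+a)+(9*a)))
Step 4: at L: (14*56) -> 784; overall: ((14*56)*((a+a)+(9*a))) -> (784*((a+a)+(9*a)))
Fixed point: (784*((a+a)+(9*a)))

Answer: (784*((a+a)+(9*a)))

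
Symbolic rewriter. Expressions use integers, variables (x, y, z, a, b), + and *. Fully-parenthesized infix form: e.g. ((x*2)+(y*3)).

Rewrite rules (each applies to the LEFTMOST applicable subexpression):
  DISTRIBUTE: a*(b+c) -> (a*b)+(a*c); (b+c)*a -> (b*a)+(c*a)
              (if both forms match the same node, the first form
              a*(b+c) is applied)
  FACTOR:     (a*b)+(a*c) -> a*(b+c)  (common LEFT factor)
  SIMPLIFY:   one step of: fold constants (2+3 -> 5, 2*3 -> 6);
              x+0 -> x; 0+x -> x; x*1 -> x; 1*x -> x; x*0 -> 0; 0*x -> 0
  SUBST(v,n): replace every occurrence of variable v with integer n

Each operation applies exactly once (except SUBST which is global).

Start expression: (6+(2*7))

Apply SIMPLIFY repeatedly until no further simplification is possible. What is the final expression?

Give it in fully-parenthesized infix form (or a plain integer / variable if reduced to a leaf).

Answer: 20

Derivation:
Start: (6+(2*7))
Step 1: at R: (2*7) -> 14; overall: (6+(2*7)) -> (6+14)
Step 2: at root: (6+14) -> 20; overall: (6+14) -> 20
Fixed point: 20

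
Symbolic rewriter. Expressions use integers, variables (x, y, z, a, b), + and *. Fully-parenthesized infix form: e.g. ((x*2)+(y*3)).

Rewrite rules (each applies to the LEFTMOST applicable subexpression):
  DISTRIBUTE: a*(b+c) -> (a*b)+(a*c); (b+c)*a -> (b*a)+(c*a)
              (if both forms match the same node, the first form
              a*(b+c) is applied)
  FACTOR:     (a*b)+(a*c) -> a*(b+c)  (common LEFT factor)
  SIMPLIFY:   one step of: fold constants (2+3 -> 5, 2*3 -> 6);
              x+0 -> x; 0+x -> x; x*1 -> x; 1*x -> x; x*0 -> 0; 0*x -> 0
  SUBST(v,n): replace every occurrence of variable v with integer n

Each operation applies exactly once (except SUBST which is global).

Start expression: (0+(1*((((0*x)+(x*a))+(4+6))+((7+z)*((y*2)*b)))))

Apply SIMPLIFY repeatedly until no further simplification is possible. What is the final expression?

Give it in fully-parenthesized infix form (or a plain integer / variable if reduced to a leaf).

Start: (0+(1*((((0*x)+(x*a))+(4+6))+((7+z)*((y*2)*b)))))
Step 1: at root: (0+(1*((((0*x)+(x*a))+(4+6))+((7+z)*((y*2)*b))))) -> (1*((((0*x)+(x*a))+(4+6))+((7+z)*((y*2)*b)))); overall: (0+(1*((((0*x)+(x*a))+(4+6))+((7+z)*((y*2)*b))))) -> (1*((((0*x)+(x*a))+(4+6))+((7+z)*((y*2)*b))))
Step 2: at root: (1*((((0*x)+(x*a))+(4+6))+((7+z)*((y*2)*b)))) -> ((((0*x)+(x*a))+(4+6))+((7+z)*((y*2)*b))); overall: (1*((((0*x)+(x*a))+(4+6))+((7+z)*((y*2)*b)))) -> ((((0*x)+(x*a))+(4+6))+((7+z)*((y*2)*b)))
Step 3: at LLL: (0*x) -> 0; overall: ((((0*x)+(x*a))+(4+6))+((7+z)*((y*2)*b))) -> (((0+(x*a))+(4+6))+((7+z)*((y*2)*b)))
Step 4: at LL: (0+(x*a)) -> (x*a); overall: (((0+(x*a))+(4+6))+((7+z)*((y*2)*b))) -> (((x*a)+(4+6))+((7+z)*((y*2)*b)))
Step 5: at LR: (4+6) -> 10; overall: (((x*a)+(4+6))+((7+z)*((y*2)*b))) -> (((x*a)+10)+((7+z)*((y*2)*b)))
Fixed point: (((x*a)+10)+((7+z)*((y*2)*b)))

Answer: (((x*a)+10)+((7+z)*((y*2)*b)))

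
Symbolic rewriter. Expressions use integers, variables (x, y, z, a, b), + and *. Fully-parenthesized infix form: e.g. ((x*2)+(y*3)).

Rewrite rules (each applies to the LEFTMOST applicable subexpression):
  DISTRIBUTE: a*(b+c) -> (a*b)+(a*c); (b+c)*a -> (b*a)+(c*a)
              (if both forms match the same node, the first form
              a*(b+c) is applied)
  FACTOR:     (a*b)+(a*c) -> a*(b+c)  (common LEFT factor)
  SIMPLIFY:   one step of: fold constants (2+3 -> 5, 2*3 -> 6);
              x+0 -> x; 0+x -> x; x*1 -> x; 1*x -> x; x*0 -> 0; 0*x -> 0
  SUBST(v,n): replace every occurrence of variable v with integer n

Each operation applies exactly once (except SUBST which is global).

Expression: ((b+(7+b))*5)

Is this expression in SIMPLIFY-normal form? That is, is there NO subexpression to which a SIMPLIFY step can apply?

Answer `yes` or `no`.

Answer: yes

Derivation:
Expression: ((b+(7+b))*5)
Scanning for simplifiable subexpressions (pre-order)...
  at root: ((b+(7+b))*5) (not simplifiable)
  at L: (b+(7+b)) (not simplifiable)
  at LR: (7+b) (not simplifiable)
Result: no simplifiable subexpression found -> normal form.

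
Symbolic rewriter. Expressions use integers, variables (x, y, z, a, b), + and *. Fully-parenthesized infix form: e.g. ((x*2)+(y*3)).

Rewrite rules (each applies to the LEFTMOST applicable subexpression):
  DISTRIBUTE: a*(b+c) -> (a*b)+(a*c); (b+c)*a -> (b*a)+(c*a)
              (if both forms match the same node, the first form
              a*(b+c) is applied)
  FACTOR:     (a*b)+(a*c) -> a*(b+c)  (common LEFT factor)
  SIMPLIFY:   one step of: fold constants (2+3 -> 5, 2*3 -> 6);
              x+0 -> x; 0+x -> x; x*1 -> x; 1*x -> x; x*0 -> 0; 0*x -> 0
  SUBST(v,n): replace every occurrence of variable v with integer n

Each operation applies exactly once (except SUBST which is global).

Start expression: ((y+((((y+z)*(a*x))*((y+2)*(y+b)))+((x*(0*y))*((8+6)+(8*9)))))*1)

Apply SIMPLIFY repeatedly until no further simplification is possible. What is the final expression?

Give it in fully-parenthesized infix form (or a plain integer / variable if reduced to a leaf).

Start: ((y+((((y+z)*(a*x))*((y+2)*(y+b)))+((x*(0*y))*((8+6)+(8*9)))))*1)
Step 1: at root: ((y+((((y+z)*(a*x))*((y+2)*(y+b)))+((x*(0*y))*((8+6)+(8*9)))))*1) -> (y+((((y+z)*(a*x))*((y+2)*(y+b)))+((x*(0*y))*((8+6)+(8*9))))); overall: ((y+((((y+z)*(a*x))*((y+2)*(y+b)))+((x*(0*y))*((8+6)+(8*9)))))*1) -> (y+((((y+z)*(a*x))*((y+2)*(y+b)))+((x*(0*y))*((8+6)+(8*9)))))
Step 2: at RRLR: (0*y) -> 0; overall: (y+((((y+z)*(a*x))*((y+2)*(y+b)))+((x*(0*y))*((8+6)+(8*9))))) -> (y+((((y+z)*(a*x))*((y+2)*(y+b)))+((x*0)*((8+6)+(8*9)))))
Step 3: at RRL: (x*0) -> 0; overall: (y+((((y+z)*(a*x))*((y+2)*(y+b)))+((x*0)*((8+6)+(8*9))))) -> (y+((((y+z)*(a*x))*((y+2)*(y+b)))+(0*((8+6)+(8*9)))))
Step 4: at RR: (0*((8+6)+(8*9))) -> 0; overall: (y+((((y+z)*(a*x))*((y+2)*(y+b)))+(0*((8+6)+(8*9))))) -> (y+((((y+z)*(a*x))*((y+2)*(y+b)))+0))
Step 5: at R: ((((y+z)*(a*x))*((y+2)*(y+b)))+0) -> (((y+z)*(a*x))*((y+2)*(y+b))); overall: (y+((((y+z)*(a*x))*((y+2)*(y+b)))+0)) -> (y+(((y+z)*(a*x))*((y+2)*(y+b))))
Fixed point: (y+(((y+z)*(a*x))*((y+2)*(y+b))))

Answer: (y+(((y+z)*(a*x))*((y+2)*(y+b))))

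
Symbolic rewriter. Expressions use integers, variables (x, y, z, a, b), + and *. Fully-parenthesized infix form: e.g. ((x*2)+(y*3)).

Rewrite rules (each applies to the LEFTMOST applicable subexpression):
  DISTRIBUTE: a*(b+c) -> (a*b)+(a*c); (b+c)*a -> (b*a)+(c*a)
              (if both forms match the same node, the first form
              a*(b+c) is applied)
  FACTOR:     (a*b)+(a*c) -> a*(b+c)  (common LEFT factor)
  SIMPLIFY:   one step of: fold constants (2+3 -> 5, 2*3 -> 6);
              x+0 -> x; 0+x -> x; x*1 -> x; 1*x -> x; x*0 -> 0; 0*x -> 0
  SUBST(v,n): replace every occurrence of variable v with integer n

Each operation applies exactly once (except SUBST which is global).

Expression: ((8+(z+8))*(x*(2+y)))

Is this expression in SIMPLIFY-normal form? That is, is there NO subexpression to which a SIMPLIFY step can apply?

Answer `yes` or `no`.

Answer: yes

Derivation:
Expression: ((8+(z+8))*(x*(2+y)))
Scanning for simplifiable subexpressions (pre-order)...
  at root: ((8+(z+8))*(x*(2+y))) (not simplifiable)
  at L: (8+(z+8)) (not simplifiable)
  at LR: (z+8) (not simplifiable)
  at R: (x*(2+y)) (not simplifiable)
  at RR: (2+y) (not simplifiable)
Result: no simplifiable subexpression found -> normal form.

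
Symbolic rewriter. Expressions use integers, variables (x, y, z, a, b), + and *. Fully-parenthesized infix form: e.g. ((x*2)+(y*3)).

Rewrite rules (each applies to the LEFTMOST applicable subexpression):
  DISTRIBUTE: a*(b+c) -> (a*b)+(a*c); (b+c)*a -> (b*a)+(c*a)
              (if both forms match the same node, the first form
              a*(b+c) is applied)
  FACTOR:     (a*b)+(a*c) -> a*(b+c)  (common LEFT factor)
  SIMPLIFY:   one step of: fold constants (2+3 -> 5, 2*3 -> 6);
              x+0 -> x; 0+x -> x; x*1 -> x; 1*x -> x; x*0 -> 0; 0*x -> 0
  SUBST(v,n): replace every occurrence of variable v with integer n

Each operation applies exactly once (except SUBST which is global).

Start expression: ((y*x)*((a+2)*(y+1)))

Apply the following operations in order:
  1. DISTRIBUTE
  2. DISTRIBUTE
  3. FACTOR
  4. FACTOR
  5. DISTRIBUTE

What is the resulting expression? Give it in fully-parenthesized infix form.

Answer: ((y*x)*(((a+2)*y)+((a+2)*1)))

Derivation:
Start: ((y*x)*((a+2)*(y+1)))
Apply DISTRIBUTE at R (target: ((a+2)*(y+1))): ((y*x)*((a+2)*(y+1))) -> ((y*x)*(((a+2)*y)+((a+2)*1)))
Apply DISTRIBUTE at root (target: ((y*x)*(((a+2)*y)+((a+2)*1)))): ((y*x)*(((a+2)*y)+((a+2)*1))) -> (((y*x)*((a+2)*y))+((y*x)*((a+2)*1)))
Apply FACTOR at root (target: (((y*x)*((a+2)*y))+((y*x)*((a+2)*1)))): (((y*x)*((a+2)*y))+((y*x)*((a+2)*1))) -> ((y*x)*(((a+2)*y)+((a+2)*1)))
Apply FACTOR at R (target: (((a+2)*y)+((a+2)*1))): ((y*x)*(((a+2)*y)+((a+2)*1))) -> ((y*x)*((a+2)*(y+1)))
Apply DISTRIBUTE at R (target: ((a+2)*(y+1))): ((y*x)*((a+2)*(y+1))) -> ((y*x)*(((a+2)*y)+((a+2)*1)))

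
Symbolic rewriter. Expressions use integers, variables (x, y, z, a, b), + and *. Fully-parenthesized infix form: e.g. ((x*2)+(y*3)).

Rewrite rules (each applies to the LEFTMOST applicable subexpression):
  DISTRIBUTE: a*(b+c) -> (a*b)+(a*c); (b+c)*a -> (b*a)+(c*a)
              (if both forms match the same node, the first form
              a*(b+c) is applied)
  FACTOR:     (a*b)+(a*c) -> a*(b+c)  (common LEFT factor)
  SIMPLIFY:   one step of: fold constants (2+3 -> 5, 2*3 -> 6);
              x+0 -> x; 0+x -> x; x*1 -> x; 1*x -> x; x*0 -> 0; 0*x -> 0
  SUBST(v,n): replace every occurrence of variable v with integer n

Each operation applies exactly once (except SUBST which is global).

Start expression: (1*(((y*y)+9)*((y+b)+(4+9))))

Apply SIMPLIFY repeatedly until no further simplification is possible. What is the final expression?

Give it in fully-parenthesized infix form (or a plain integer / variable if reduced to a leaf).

Start: (1*(((y*y)+9)*((y+b)+(4+9))))
Step 1: at root: (1*(((y*y)+9)*((y+b)+(4+9)))) -> (((y*y)+9)*((y+b)+(4+9))); overall: (1*(((y*y)+9)*((y+b)+(4+9)))) -> (((y*y)+9)*((y+b)+(4+9)))
Step 2: at RR: (4+9) -> 13; overall: (((y*y)+9)*((y+b)+(4+9))) -> (((y*y)+9)*((y+b)+13))
Fixed point: (((y*y)+9)*((y+b)+13))

Answer: (((y*y)+9)*((y+b)+13))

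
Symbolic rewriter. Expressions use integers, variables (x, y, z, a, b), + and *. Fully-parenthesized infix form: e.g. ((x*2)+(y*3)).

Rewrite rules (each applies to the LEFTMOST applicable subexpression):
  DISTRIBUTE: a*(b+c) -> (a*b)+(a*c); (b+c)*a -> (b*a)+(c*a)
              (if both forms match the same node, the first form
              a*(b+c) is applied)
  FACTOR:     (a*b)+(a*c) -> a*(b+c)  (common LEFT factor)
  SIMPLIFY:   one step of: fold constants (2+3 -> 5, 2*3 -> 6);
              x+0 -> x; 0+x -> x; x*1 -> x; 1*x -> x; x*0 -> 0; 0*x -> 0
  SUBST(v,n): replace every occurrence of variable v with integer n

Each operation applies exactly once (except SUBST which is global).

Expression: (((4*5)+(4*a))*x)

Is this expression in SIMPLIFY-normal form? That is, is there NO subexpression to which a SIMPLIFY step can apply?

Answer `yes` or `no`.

Expression: (((4*5)+(4*a))*x)
Scanning for simplifiable subexpressions (pre-order)...
  at root: (((4*5)+(4*a))*x) (not simplifiable)
  at L: ((4*5)+(4*a)) (not simplifiable)
  at LL: (4*5) (SIMPLIFIABLE)
  at LR: (4*a) (not simplifiable)
Found simplifiable subexpr at path LL: (4*5)
One SIMPLIFY step would give: ((20+(4*a))*x)
-> NOT in normal form.

Answer: no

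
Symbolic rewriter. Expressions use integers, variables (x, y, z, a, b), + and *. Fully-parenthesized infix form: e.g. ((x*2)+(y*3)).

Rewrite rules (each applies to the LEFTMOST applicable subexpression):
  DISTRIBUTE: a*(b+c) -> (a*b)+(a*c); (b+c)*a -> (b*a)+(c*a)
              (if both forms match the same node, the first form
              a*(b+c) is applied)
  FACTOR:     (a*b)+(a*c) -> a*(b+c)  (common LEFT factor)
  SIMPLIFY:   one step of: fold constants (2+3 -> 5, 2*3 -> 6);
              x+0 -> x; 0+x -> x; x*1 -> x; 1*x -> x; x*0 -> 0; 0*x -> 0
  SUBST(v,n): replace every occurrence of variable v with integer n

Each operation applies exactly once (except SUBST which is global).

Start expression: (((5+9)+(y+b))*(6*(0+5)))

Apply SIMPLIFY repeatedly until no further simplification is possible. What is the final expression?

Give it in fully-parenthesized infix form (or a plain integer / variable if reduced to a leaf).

Start: (((5+9)+(y+b))*(6*(0+5)))
Step 1: at LL: (5+9) -> 14; overall: (((5+9)+(y+b))*(6*(0+5))) -> ((14+(y+b))*(6*(0+5)))
Step 2: at RR: (0+5) -> 5; overall: ((14+(y+b))*(6*(0+5))) -> ((14+(y+b))*(6*5))
Step 3: at R: (6*5) -> 30; overall: ((14+(y+b))*(6*5)) -> ((14+(y+b))*30)
Fixed point: ((14+(y+b))*30)

Answer: ((14+(y+b))*30)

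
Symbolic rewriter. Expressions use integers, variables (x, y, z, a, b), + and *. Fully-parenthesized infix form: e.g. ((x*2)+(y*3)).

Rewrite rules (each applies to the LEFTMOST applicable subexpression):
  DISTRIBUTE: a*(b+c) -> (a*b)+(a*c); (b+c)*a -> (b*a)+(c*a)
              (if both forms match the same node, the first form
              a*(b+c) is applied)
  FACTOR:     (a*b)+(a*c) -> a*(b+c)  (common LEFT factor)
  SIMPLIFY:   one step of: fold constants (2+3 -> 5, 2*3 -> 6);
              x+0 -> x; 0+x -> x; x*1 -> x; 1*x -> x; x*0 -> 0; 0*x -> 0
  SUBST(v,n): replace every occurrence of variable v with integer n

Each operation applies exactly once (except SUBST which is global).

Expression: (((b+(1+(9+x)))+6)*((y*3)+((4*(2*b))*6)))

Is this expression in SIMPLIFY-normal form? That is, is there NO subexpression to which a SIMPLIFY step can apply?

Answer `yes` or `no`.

Expression: (((b+(1+(9+x)))+6)*((y*3)+((4*(2*b))*6)))
Scanning for simplifiable subexpressions (pre-order)...
  at root: (((b+(1+(9+x)))+6)*((y*3)+((4*(2*b))*6))) (not simplifiable)
  at L: ((b+(1+(9+x)))+6) (not simplifiable)
  at LL: (b+(1+(9+x))) (not simplifiable)
  at LLR: (1+(9+x)) (not simplifiable)
  at LLRR: (9+x) (not simplifiable)
  at R: ((y*3)+((4*(2*b))*6)) (not simplifiable)
  at RL: (y*3) (not simplifiable)
  at RR: ((4*(2*b))*6) (not simplifiable)
  at RRL: (4*(2*b)) (not simplifiable)
  at RRLR: (2*b) (not simplifiable)
Result: no simplifiable subexpression found -> normal form.

Answer: yes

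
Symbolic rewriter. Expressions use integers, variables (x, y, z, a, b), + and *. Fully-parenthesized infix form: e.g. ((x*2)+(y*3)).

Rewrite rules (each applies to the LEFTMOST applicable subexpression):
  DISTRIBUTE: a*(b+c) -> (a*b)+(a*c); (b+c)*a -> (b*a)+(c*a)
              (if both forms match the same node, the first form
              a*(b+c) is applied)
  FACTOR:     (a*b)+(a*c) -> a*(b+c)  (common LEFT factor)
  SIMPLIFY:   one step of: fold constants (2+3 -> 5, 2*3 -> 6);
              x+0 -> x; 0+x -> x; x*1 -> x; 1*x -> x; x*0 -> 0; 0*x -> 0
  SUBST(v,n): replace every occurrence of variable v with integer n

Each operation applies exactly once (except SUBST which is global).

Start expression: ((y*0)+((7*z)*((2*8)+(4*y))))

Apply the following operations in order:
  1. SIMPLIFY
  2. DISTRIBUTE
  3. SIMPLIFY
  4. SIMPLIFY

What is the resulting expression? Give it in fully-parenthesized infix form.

Answer: (((7*z)*16)+((7*z)*(4*y)))

Derivation:
Start: ((y*0)+((7*z)*((2*8)+(4*y))))
Apply SIMPLIFY at L (target: (y*0)): ((y*0)+((7*z)*((2*8)+(4*y)))) -> (0+((7*z)*((2*8)+(4*y))))
Apply DISTRIBUTE at R (target: ((7*z)*((2*8)+(4*y)))): (0+((7*z)*((2*8)+(4*y)))) -> (0+(((7*z)*(2*8))+((7*z)*(4*y))))
Apply SIMPLIFY at root (target: (0+(((7*z)*(2*8))+((7*z)*(4*y))))): (0+(((7*z)*(2*8))+((7*z)*(4*y)))) -> (((7*z)*(2*8))+((7*z)*(4*y)))
Apply SIMPLIFY at LR (target: (2*8)): (((7*z)*(2*8))+((7*z)*(4*y))) -> (((7*z)*16)+((7*z)*(4*y)))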